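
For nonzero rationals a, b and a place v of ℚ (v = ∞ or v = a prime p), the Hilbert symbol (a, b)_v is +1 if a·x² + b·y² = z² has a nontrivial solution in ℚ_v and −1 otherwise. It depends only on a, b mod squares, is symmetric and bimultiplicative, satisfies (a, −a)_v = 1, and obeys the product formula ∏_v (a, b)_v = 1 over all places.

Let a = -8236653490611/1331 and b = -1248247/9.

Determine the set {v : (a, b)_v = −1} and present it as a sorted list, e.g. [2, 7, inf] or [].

(a, b) ≡ (-81712169, -1248247) mod (ℚ^×)²; places V = {2, 3, 7, 11, 13, 23, 29, 37, 43, ∞}.
(a,b)_23: α=1, u≡20; β=0, v≡1 (mod 23); (20|23)=-1, (1|23)=+1; sign (−1)^0·-1^0·+1^1 = +1.
(a,b)_37: α=1, u≡2; β=0, v≡23 (mod 37); (2|37)=-1, (23|37)=-1; sign (−1)^0·-1^0·-1^1 = -1.
(a,b)_11: α=-3, u≡4; β=1, v≡6 (mod 11); (4|11)=+1, (6|11)=-1; sign (−1)^1·+1^1·-1^-3 = +1.
(a,b)_43: α=1, u≡35; β=1, v≡33 (mod 43); (35|43)=+1, (33|43)=-1; sign (−1)^1·+1^1·-1^1 = +1.
(a,b)_29: α=1, u≡12; β=1, v≡25 (mod 29); (12|29)=-1, (25|29)=+1; sign (−1)^0·-1^1·+1^1 = -1.
(a,b)_7: α=1, u≡6; β=1, v≡2 (mod 7); (6|7)=-1, (2|7)=+1; sign (−1)^1·-1^1·+1^1 = +1.
(a,b)_13: α=2, u≡8; β=1, v≡10 (mod 13); (8|13)=-1, (10|13)=+1; sign (−1)^0·-1^1·+1^2 = -1.
(a,b)_2: α=0, β=0; u≡7, v≡1 (mod 8); ε(u)ε(v)=1·0, αω(v)=0·0, βω(u)=0·0; sum ≡ 0  ⇒  +1.
(a,b)_∞: sgn(-81712169)=−, sgn(-1248247)=−, so -1.
(a,b)_3: α=8, u≡1; β=-2, v≡2 (mod 3); (1|3)=+1, (2|3)=-1; sign (−1)^0·+1^-2·-1^8 = +1.
Ram(-81712169, -1248247) = {13, 29, 37, ∞}; no ℚ_13-point on the conic.

[13, 29, 37, inf]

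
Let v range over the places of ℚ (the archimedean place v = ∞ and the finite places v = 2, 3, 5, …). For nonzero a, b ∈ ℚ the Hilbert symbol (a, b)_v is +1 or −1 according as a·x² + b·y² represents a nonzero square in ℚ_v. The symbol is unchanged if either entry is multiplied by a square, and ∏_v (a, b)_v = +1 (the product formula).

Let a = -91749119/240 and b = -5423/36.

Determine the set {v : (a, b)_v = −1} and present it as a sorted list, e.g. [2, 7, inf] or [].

[5, inf]

Mod squares: a ≡ -97185, b ≡ -5423. Check v ∈ {∞, 2, 3, 5, 7, 11, 17, 19, 29, 31}.
v=11: a=11^1·(≡1), b=11^1·(≡8) mod 11; (1|11)=+1, (8|11)=-1; (−1)^{1·1·5}·(+1)^1·(-1)^1 = +1.
v=29: a=29^0·(≡1), b=29^1·(≡23) mod 29; (1|29)=+1, (23|29)=+1; (−1)^{0·1·14}·(+1)^1·(+1)^0 = +1.
v=31: a=31^1·(≡6), b=31^0·(≡19) mod 31; (6|31)=-1, (19|31)=+1; (−1)^{1·0·15}·(-1)^0·(+1)^1 = +1.
v=19: a=19^1·(≡10), b=19^0·(≡4) mod 19; (10|19)=-1, (4|19)=+1; (−1)^{1·0·9}·(-1)^0·(+1)^1 = +1.
v=3: a=3^-1·(≡2), b=3^-2·(≡1) mod 3; (2|3)=-1, (1|3)=+1; (−1)^{-1·-2·1}·(-1)^-2·(+1)^-1 = +1.
v=∞: -97185 < 0 and -5423 < 0  ⇒  (a,b)_∞ = -1.
v=17: a=17^2·(≡2), b=17^1·(≡2) mod 17; (2|17)=+1, (2|17)=+1; (−1)^{2·1·8}·(+1)^1·(+1)^2 = +1.
v=7: a=7^2·(≡3), b=7^0·(≡2) mod 7; (3|7)=-1, (2|7)=+1; (−1)^{2·0·3}·(-1)^0·(+1)^2 = +1.
v=5: a=5^-1·(≡2), b=5^0·(≡2) mod 5; (2|5)=-1, (2|5)=-1; (−1)^{-1·0·2}·(-1)^0·(-1)^-1 = -1.
v=2: v_2(a)=-4, v_2(b)=-2; units ≡ 7, 1 (mod 8); ε·ε+αω+βω = 1·0+-4·0+-2·0 ≡ 0  ⇒  (a,b)_2 = +1.
|Ram(-97185, -5423)| = 2, even; anisotropic at {5, ∞}.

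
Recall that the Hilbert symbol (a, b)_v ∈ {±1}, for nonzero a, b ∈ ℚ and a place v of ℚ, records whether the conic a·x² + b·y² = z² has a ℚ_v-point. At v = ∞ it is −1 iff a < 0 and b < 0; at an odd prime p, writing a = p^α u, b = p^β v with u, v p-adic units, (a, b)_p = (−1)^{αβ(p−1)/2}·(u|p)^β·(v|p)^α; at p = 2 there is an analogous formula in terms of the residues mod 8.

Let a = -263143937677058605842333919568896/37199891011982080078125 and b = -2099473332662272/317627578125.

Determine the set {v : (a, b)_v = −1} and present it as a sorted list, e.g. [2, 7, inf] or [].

Mod squares: a ≡ -165, b ≡ -1155. Check v ∈ {∞, 2, 3, 5, 7, 11, 13, 23, 29, 31, 43}.
v=5: a=5^-11·(≡3), b=5^-7·(≡1) mod 5; (3|5)=-1, (1|5)=+1; (−1)^{-11·-7·2}·(-1)^-7·(+1)^-11 = -1.
v=2: v_2(a)=10, v_2(b)=12; units ≡ 3, 5 (mod 8); ε·ε+αω+βω = 1·0+10·1+12·1 ≡ 0  ⇒  (a,b)_2 = +1.
v=∞: -165 < 0 and -1155 < 0  ⇒  (a,b)_∞ = -1.
v=3: a=3^-15·(≡2), b=3^-7·(≡2) mod 3; (2|3)=-1, (2|3)=-1; (−1)^{-15·-7·1}·(-1)^-7·(-1)^-15 = -1.
v=31: a=31^4·(≡27), b=31^2·(≡13) mod 31; (27|31)=-1, (13|31)=-1; (−1)^{4·2·15}·(-1)^2·(-1)^4 = +1.
v=29: a=29^4·(≡23), b=29^2·(≡24) mod 29; (23|29)=+1, (24|29)=+1; (−1)^{4·2·14}·(+1)^2·(+1)^4 = +1.
v=11: a=11^-1·(≡6), b=11^-1·(≡3) mod 11; (6|11)=-1, (3|11)=+1; (−1)^{-1·-1·5}·(-1)^-1·(+1)^-1 = +1.
v=13: a=13^-6·(≡1), b=13^-2·(≡11) mod 13; (1|13)=+1, (11|13)=-1; (−1)^{-6·-2·6}·(+1)^-2·(-1)^-6 = +1.
v=43: a=43^6·(≡2), b=43^2·(≡11) mod 43; (2|43)=-1, (11|43)=+1; (−1)^{6·2·21}·(-1)^2·(+1)^6 = +1.
v=7: a=7^6·(≡5), b=7^3·(≡3) mod 7; (5|7)=-1, (3|7)=-1; (−1)^{6·3·3}·(-1)^3·(-1)^6 = -1.
v=23: a=23^2·(≡19), b=23^0·(≡3) mod 23; (19|23)=-1, (3|23)=+1; (−1)^{2·0·11}·(-1)^0·(+1)^2 = +1.
Ram(-165, -1155) = {3, 5, 7, ∞}; no ℚ_3-point on the conic.

[3, 5, 7, inf]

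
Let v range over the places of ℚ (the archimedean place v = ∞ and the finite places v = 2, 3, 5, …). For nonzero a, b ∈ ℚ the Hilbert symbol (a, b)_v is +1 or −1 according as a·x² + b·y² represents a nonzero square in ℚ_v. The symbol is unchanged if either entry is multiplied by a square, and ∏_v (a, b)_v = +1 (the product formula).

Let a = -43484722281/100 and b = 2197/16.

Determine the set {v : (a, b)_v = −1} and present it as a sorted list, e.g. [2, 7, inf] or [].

Mod squares: a ≡ -1001, b ≡ 13. Check v ∈ {∞, 2, 3, 5, 7, 11, 13}.
v=11: a=11^1·(≡10), b=11^0·(≡6) mod 11; (10|11)=-1, (6|11)=-1; (−1)^{1·0·5}·(-1)^0·(-1)^1 = -1.
v=∞: -1001 < 0 and 13 > 0  ⇒  (a,b)_∞ = +1.
v=13: a=13^7·(≡1), b=13^3·(≡9) mod 13; (1|13)=+1, (9|13)=+1; (−1)^{7·3·6}·(+1)^3·(+1)^7 = +1.
v=7: a=7^1·(≡4), b=7^0·(≡3) mod 7; (4|7)=+1, (3|7)=-1; (−1)^{1·0·3}·(+1)^0·(-1)^1 = -1.
v=3: a=3^2·(≡1), b=3^0·(≡1) mod 3; (1|3)=+1, (1|3)=+1; (−1)^{2·0·1}·(+1)^0·(+1)^2 = +1.
v=5: a=5^-2·(≡1), b=5^0·(≡2) mod 5; (1|5)=+1, (2|5)=-1; (−1)^{-2·0·2}·(+1)^0·(-1)^-2 = +1.
v=2: v_2(a)=-2, v_2(b)=-4; units ≡ 7, 5 (mod 8); ε·ε+αω+βω = 1·0+-2·1+-4·0 ≡ 0  ⇒  (a,b)_2 = +1.
(-1001, 13 / ℚ) ramifies at {7, 11}: a division algebra.

[7, 11]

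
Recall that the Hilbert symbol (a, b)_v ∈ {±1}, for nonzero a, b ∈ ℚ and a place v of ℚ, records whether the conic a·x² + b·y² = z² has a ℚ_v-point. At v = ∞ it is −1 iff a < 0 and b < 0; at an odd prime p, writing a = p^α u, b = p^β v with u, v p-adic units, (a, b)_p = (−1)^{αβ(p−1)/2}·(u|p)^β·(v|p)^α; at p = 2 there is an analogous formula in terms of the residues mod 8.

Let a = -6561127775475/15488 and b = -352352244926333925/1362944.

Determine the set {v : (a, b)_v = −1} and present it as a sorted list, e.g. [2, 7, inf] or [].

(a, b) ≡ (-182, -3927) mod (ℚ^×)²; places V = {2, 3, 5, 7, 11, 13, 17, ∞}.
(a,b)_7: α=1, u≡1; β=1, v≡5 (mod 7); (1|7)=+1, (5|7)=-1; sign (−1)^1·+1^1·-1^1 = +1.
(a,b)_5: α=2, u≡2; β=2, v≡2 (mod 5); (2|5)=-1, (2|5)=-1; sign (−1)^0·-1^2·-1^2 = +1.
(a,b)_∞: sgn(-182)=−, sgn(-3927)=−, so -1.
(a,b)_3: α=10, u≡1; β=15, v≡2 (mod 3); (1|3)=+1, (2|3)=-1; sign (−1)^0·+1^15·-1^10 = +1.
(a,b)_17: α=2, u≡10; β=3, v≡7 (mod 17); (10|17)=-1, (7|17)=-1; sign (−1)^0·-1^3·-1^2 = -1.
(a,b)_13: α=3, u≡10; β=4, v≡10 (mod 13); (10|13)=+1, (10|13)=+1; sign (−1)^0·+1^4·+1^3 = +1.
(a,b)_11: α=-2, u≡5; β=-3, v≡2 (mod 11); (5|11)=+1, (2|11)=-1; sign (−1)^0·+1^-3·-1^-2 = +1.
(a,b)_2: α=-7, β=-10; u≡5, v≡1 (mod 8); ε(u)ε(v)=0·0, αω(v)=-7·0, βω(u)=-10·1; sum ≡ 0  ⇒  +1.
(-182, -3927 / ℚ) ramifies at {17, ∞}: a division algebra.

[17, inf]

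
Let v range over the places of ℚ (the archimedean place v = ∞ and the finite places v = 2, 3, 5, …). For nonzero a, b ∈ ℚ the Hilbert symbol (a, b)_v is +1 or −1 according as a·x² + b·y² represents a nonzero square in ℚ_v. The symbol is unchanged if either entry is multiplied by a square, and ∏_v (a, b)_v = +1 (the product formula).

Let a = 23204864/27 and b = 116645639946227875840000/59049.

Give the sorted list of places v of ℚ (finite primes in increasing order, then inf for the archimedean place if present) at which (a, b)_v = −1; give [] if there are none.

Mod squares: a ≡ 67983, b ≡ 28294. Check v ∈ {∞, 2, 3, 5, 7, 17, 31, 43, 47}.
v=7: a=7^0·(≡3), b=7^3·(≡6) mod 7; (3|7)=-1, (6|7)=-1; (−1)^{0·3·3}·(-1)^3·(-1)^0 = -1.
v=17: a=17^1·(≡13), b=17^2·(≡3) mod 17; (13|17)=+1, (3|17)=-1; (−1)^{1·2·8}·(+1)^2·(-1)^1 = -1.
v=5: a=5^0·(≡2), b=5^4·(≡1) mod 5; (2|5)=-1, (1|5)=+1; (−1)^{0·4·2}·(-1)^4·(+1)^0 = +1.
v=47: a=47^0·(≡27), b=47^1·(≡44) mod 47; (27|47)=+1, (44|47)=-1; (−1)^{0·1·23}·(+1)^1·(-1)^0 = +1.
v=3: a=3^-3·(≡2), b=3^-10·(≡1) mod 3; (2|3)=-1, (1|3)=+1; (−1)^{-3·-10·1}·(-1)^-10·(+1)^-3 = +1.
v=31: a=31^1·(≡11), b=31^2·(≡23) mod 31; (11|31)=-1, (23|31)=-1; (−1)^{1·2·15}·(-1)^2·(-1)^1 = -1.
v=43: a=43^1·(≡27), b=43^3·(≡16) mod 43; (27|43)=-1, (16|43)=+1; (−1)^{1·3·21}·(-1)^3·(+1)^1 = +1.
v=∞: 67983 > 0 and 28294 > 0  ⇒  (a,b)_∞ = +1.
v=2: v_2(a)=10, v_2(b)=19; units ≡ 7, 3 (mod 8); ε·ε+αω+βω = 1·1+10·1+19·0 ≡ 1  ⇒  (a,b)_2 = -1.
(67983, 28294 / ℚ) ramifies at {2, 7, 17, 31}: a division algebra.

[2, 7, 17, 31]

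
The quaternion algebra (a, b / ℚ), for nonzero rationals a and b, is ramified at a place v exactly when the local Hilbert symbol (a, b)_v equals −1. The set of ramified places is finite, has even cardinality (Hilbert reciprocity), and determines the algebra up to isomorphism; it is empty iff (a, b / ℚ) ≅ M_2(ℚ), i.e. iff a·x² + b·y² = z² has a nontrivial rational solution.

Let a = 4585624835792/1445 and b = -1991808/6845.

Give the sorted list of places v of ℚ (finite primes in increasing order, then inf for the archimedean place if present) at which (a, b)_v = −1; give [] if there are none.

Mod squares: a ≡ 385, b ≡ -17290. Check v ∈ {∞, 2, 3, 5, 7, 11, 13, 17, 19, 37}.
v=∞: 385 > 0 and -17290 < 0  ⇒  (a,b)_∞ = +1.
v=11: a=11^1·(≡10), b=11^0·(≡2) mod 11; (10|11)=-1, (2|11)=-1; (−1)^{1·0·5}·(-1)^0·(-1)^1 = -1.
v=17: a=17^-2·(≡12), b=17^0·(≡9) mod 17; (12|17)=-1, (9|17)=+1; (−1)^{-2·0·8}·(-1)^0·(+1)^-2 = +1.
v=5: a=5^-1·(≡3), b=5^-1·(≡3) mod 5; (3|5)=-1, (3|5)=-1; (−1)^{-1·-1·2}·(-1)^-1·(-1)^-1 = +1.
v=3: a=3^0·(≡1), b=3^2·(≡2) mod 3; (1|3)=+1, (2|3)=-1; (−1)^{0·2·1}·(+1)^2·(-1)^0 = +1.
v=19: a=19^4·(≡7), b=19^1·(≡2) mod 19; (7|19)=+1, (2|19)=-1; (−1)^{4·1·9}·(+1)^1·(-1)^4 = +1.
v=2: v_2(a)=4, v_2(b)=7; units ≡ 1, 3 (mod 8); ε·ε+αω+βω = 0·1+4·1+7·0 ≡ 0  ⇒  (a,b)_2 = +1.
v=37: a=37^0·(≡14), b=37^-2·(≡10) mod 37; (14|37)=-1, (10|37)=+1; (−1)^{0·-2·18}·(-1)^-2·(+1)^0 = +1.
v=7: a=7^1·(≡3), b=7^1·(≡1) mod 7; (3|7)=-1, (1|7)=+1; (−1)^{1·1·3}·(-1)^1·(+1)^1 = +1.
v=13: a=13^4·(≡6), b=13^1·(≡4) mod 13; (6|13)=-1, (4|13)=+1; (−1)^{4·1·6}·(-1)^1·(+1)^4 = -1.
(385, -17290 / ℚ) ramifies at {11, 13}: a division algebra.

[11, 13]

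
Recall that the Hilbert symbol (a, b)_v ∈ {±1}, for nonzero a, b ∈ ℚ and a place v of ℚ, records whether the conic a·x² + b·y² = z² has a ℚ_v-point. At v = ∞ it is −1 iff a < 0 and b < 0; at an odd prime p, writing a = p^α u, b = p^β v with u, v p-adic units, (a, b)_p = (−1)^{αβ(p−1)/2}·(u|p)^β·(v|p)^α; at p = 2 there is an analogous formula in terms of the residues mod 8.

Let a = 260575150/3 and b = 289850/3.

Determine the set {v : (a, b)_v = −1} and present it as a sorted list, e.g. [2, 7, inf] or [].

(a, b) ≡ (32538, 34782) mod (ℚ^×)²; places V = {2, 3, 5, 11, 17, 29, 31, ∞}.
(a,b)_17: α=1, u≡12; β=1, v≡11 (mod 17); (12|17)=-1, (11|17)=-1; sign (−1)^0·-1^1·-1^1 = +1.
(a,b)_2: α=1, β=1; u≡5, v≡7 (mod 8); ε(u)ε(v)=0·1, αω(v)=1·0, βω(u)=1·1; sum ≡ 1  ⇒  -1.
(a,b)_3: α=-1, u≡1; β=-1, v≡2 (mod 3); (1|3)=+1, (2|3)=-1; sign (−1)^1·+1^-1·-1^-1 = +1.
(a,b)_31: α=2, u≡8; β=1, v≡27 (mod 31); (8|31)=+1, (27|31)=-1; sign (−1)^0·+1^1·-1^2 = +1.
(a,b)_11: α=1, u≡6; β=1, v≡9 (mod 11); (6|11)=-1, (9|11)=+1; sign (−1)^1·-1^1·+1^1 = +1.
(a,b)_5: α=2, u≡2; β=2, v≡3 (mod 5); (2|5)=-1, (3|5)=-1; sign (−1)^0·-1^2·-1^2 = +1.
(a,b)_29: α=1, u≡16; β=0, v≡8 (mod 29); (16|29)=+1, (8|29)=-1; sign (−1)^0·+1^0·-1^1 = -1.
(a,b)_∞: sgn(32538)=+, sgn(34782)=+, so +1.
|Ram(32538, 34782)| = 2, even; anisotropic at {2, 29}.

[2, 29]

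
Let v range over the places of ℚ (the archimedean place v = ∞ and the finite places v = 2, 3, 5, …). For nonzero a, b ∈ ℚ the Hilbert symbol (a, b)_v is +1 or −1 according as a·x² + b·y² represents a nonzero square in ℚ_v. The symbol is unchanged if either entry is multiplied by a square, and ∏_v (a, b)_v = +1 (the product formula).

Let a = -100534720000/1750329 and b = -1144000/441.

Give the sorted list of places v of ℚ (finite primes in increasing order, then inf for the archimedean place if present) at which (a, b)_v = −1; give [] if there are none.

Mod squares: a ≡ -22, b ≡ -715. Check v ∈ {∞, 2, 3, 5, 7, 11, 13}.
v=7: a=7^-4·(≡6), b=7^-2·(≡5) mod 7; (6|7)=-1, (5|7)=-1; (−1)^{-4·-2·3}·(-1)^-2·(-1)^-4 = +1.
v=11: a=11^1·(≡3), b=11^1·(≡5) mod 11; (3|11)=+1, (5|11)=+1; (−1)^{1·1·5}·(+1)^1·(+1)^1 = -1.
v=∞: -22 < 0 and -715 < 0  ⇒  (a,b)_∞ = -1.
v=3: a=3^-6·(≡2), b=3^-2·(≡2) mod 3; (2|3)=-1, (2|3)=-1; (−1)^{-6·-2·1}·(-1)^-2·(-1)^-6 = +1.
v=5: a=5^4·(≡2), b=5^3·(≡3) mod 5; (2|5)=-1, (3|5)=-1; (−1)^{4·3·2}·(-1)^3·(-1)^4 = -1.
v=13: a=13^4·(≡4), b=13^1·(≡3) mod 13; (4|13)=+1, (3|13)=+1; (−1)^{4·1·6}·(+1)^1·(+1)^4 = +1.
v=2: v_2(a)=9, v_2(b)=6; units ≡ 5, 5 (mod 8); ε·ε+αω+βω = 0·0+9·1+6·1 ≡ 1  ⇒  (a,b)_2 = -1.
(-22, -715 / ℚ) ramifies at {2, 5, 11, ∞}: a division algebra.

[2, 5, 11, inf]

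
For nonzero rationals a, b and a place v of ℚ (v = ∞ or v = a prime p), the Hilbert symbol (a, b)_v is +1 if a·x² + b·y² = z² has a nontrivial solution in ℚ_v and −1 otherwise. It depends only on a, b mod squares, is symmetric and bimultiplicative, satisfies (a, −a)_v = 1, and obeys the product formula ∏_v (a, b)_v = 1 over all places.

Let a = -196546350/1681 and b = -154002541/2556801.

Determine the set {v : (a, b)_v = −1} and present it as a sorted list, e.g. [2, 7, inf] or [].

Mod squares: a ≡ -1326, b ≡ -1309. Check v ∈ {∞, 2, 3, 5, 7, 11, 13, 17, 41}.
v=∞: -1326 < 0 and -1309 < 0  ⇒  (a,b)_∞ = -1.
v=7: a=7^2·(≡4), b=7^7·(≡1) mod 7; (4|7)=+1, (1|7)=+1; (−1)^{2·7·3}·(+1)^7·(+1)^2 = +1.
v=41: a=41^-2·(≡24), b=41^-2·(≡15) mod 41; (24|41)=-1, (15|41)=-1; (−1)^{-2·-2·20}·(-1)^-2·(-1)^-2 = +1.
v=2: v_2(a)=1, v_2(b)=0; units ≡ 1, 3 (mod 8); ε·ε+αω+βω = 0·1+1·1+0·0 ≡ 1  ⇒  (a,b)_2 = -1.
v=5: a=5^2·(≡1), b=5^0·(≡4) mod 5; (1|5)=+1, (4|5)=+1; (−1)^{2·0·2}·(+1)^0·(+1)^2 = +1.
v=17: a=17^1·(≡10), b=17^1·(≡4) mod 17; (10|17)=-1, (4|17)=+1; (−1)^{1·1·8}·(-1)^1·(+1)^1 = -1.
v=13: a=13^1·(≡6), b=13^-2·(≡10) mod 13; (6|13)=-1, (10|13)=+1; (−1)^{1·-2·6}·(-1)^-2·(+1)^1 = +1.
v=11: a=11^2·(≡1), b=11^1·(≡6) mod 11; (1|11)=+1, (6|11)=-1; (−1)^{2·1·5}·(+1)^1·(-1)^2 = +1.
v=3: a=3^1·(≡2), b=3^-2·(≡2) mod 3; (2|3)=-1, (2|3)=-1; (−1)^{1·-2·1}·(-1)^-2·(-1)^1 = -1.
(-1326, -1309 / ℚ) ramifies at {2, 3, 17, ∞}: a division algebra.

[2, 3, 17, inf]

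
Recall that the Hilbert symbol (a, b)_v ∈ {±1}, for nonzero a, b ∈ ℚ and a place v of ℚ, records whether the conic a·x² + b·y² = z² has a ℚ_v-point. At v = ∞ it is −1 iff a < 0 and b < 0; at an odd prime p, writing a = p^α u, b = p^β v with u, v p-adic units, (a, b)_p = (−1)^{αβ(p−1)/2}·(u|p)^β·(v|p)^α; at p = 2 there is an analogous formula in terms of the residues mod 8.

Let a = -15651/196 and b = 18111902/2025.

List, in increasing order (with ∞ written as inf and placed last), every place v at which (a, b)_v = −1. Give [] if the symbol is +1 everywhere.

Mod squares: a ≡ -1739, b ≡ 34238. Check v ∈ {∞, 2, 3, 5, 7, 17, 19, 23, 37, 47, 53}.
v=19: a=19^0·(≡4), b=19^1·(≡6) mod 19; (4|19)=+1, (6|19)=+1; (−1)^{0·1·9}·(+1)^1·(+1)^0 = +1.
v=37: a=37^1·(≡12), b=37^0·(≡19) mod 37; (12|37)=+1, (19|37)=-1; (−1)^{1·0·18}·(+1)^0·(-1)^1 = -1.
v=∞: -1739 < 0 and 34238 > 0  ⇒  (a,b)_∞ = +1.
v=2: v_2(a)=-2, v_2(b)=1; units ≡ 5, 7 (mod 8); ε·ε+αω+βω = 0·1+-2·0+1·1 ≡ 1  ⇒  (a,b)_2 = -1.
v=47: a=47^1·(≡23), b=47^0·(≡19) mod 47; (23|47)=-1, (19|47)=-1; (−1)^{1·0·23}·(-1)^0·(-1)^1 = -1.
v=7: a=7^-2·(≡2), b=7^0·(≡2) mod 7; (2|7)=+1, (2|7)=+1; (−1)^{-2·0·3}·(+1)^0·(+1)^-2 = +1.
v=17: a=17^0·(≡12), b=17^1·(≡8) mod 17; (12|17)=-1, (8|17)=+1; (−1)^{0·1·8}·(-1)^1·(+1)^0 = -1.
v=3: a=3^2·(≡1), b=3^-4·(≡2) mod 3; (1|3)=+1, (2|3)=-1; (−1)^{2·-4·1}·(+1)^-4·(-1)^2 = +1.
v=5: a=5^0·(≡4), b=5^-2·(≡2) mod 5; (4|5)=+1, (2|5)=-1; (−1)^{0·-2·2}·(+1)^-2·(-1)^0 = +1.
v=53: a=53^0·(≡1), b=53^1·(≡28) mod 53; (1|53)=+1, (28|53)=+1; (−1)^{0·1·26}·(+1)^1·(+1)^0 = +1.
v=23: a=23^0·(≡1), b=23^2·(≡14) mod 23; (1|23)=+1, (14|23)=-1; (−1)^{0·2·11}·(+1)^2·(-1)^0 = +1.
|Ram(-1739, 34238)| = 4, even; anisotropic at {2, 17, 37, 47}.

[2, 17, 37, 47]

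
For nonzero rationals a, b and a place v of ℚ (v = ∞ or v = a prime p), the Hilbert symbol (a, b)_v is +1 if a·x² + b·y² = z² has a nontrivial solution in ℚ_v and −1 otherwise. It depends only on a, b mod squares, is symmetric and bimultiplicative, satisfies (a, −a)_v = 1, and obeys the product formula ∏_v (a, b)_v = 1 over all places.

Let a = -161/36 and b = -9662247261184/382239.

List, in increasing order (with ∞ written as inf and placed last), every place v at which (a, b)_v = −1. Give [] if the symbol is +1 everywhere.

Mod squares: a ≡ -161, b ≡ -289731. Check v ∈ {∞, 2, 3, 7, 11, 13, 17, 19, 23}.
v=7: a=7^1·(≡5), b=7^4·(≡3) mod 7; (5|7)=-1, (3|7)=-1; (−1)^{1·4·3}·(-1)^4·(-1)^1 = -1.
v=∞: -161 < 0 and -289731 < 0  ⇒  (a,b)_∞ = -1.
v=13: a=13^0·(≡6), b=13^-1·(≡8) mod 13; (6|13)=-1, (8|13)=-1; (−1)^{0·-1·6}·(-1)^-1·(-1)^0 = -1.
v=3: a=3^-2·(≡1), b=3^-5·(≡2) mod 3; (1|3)=+1, (2|3)=-1; (−1)^{-2·-5·1}·(+1)^-5·(-1)^-2 = +1.
v=19: a=19^0·(≡14), b=19^1·(≡2) mod 19; (14|19)=-1, (2|19)=-1; (−1)^{0·1·9}·(-1)^1·(-1)^0 = -1.
v=23: a=23^1·(≡3), b=23^3·(≡15) mod 23; (3|23)=+1, (15|23)=-1; (−1)^{1·3·11}·(+1)^3·(-1)^1 = +1.
v=11: a=11^0·(≡5), b=11^-2·(≡5) mod 11; (5|11)=+1, (5|11)=+1; (−1)^{0·-2·5}·(+1)^-2·(+1)^0 = +1.
v=17: a=17^0·(≡13), b=17^1·(≡13) mod 17; (13|17)=+1, (13|17)=+1; (−1)^{0·1·8}·(+1)^1·(+1)^0 = +1.
v=2: v_2(a)=-2, v_2(b)=10; units ≡ 7, 5 (mod 8); ε·ε+αω+βω = 1·0+-2·1+10·0 ≡ 0  ⇒  (a,b)_2 = +1.
(-161, -289731 / ℚ) ramifies at {7, 13, 19, ∞}: a division algebra.

[7, 13, 19, inf]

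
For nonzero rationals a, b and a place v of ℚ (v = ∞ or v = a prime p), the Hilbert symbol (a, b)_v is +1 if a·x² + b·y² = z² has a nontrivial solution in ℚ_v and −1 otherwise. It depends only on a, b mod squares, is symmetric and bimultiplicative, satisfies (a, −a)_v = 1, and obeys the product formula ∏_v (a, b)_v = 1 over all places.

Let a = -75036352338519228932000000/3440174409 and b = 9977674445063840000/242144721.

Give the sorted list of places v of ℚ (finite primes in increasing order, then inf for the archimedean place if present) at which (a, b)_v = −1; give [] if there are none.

[11, 29]

Mod squares: a ≡ -7337, b ≡ 41. Check v ∈ {∞, 2, 3, 5, 7, 11, 13, 19, 23, 29, 41, 43}.
v=23: a=23^3·(≡12), b=23^2·(≡3) mod 23; (12|23)=+1, (3|23)=+1; (−1)^{3·2·11}·(+1)^2·(+1)^3 = +1.
v=19: a=19^-2·(≡16), b=19^-2·(≡13) mod 19; (16|19)=+1, (13|19)=-1; (−1)^{-2·-2·9}·(+1)^-2·(-1)^-2 = +1.
v=43: a=43^4·(≡4), b=43^4·(≡25) mod 43; (4|43)=+1, (25|43)=+1; (−1)^{4·4·21}·(+1)^4·(+1)^4 = +1.
v=13: a=13^0·(≡7), b=13^-2·(≡5) mod 13; (7|13)=-1, (5|13)=-1; (−1)^{0·-2·6}·(-1)^-2·(-1)^0 = +1.
v=7: a=7^-6·(≡6), b=7^-2·(≡5) mod 7; (6|7)=-1, (5|7)=-1; (−1)^{-6·-2·3}·(-1)^-2·(-1)^-6 = +1.
v=29: a=29^3·(≡15), b=29^2·(≡14) mod 29; (15|29)=-1, (14|29)=-1; (−1)^{3·2·14}·(-1)^2·(-1)^3 = -1.
v=5: a=5^6·(≡3), b=5^4·(≡4) mod 5; (3|5)=-1, (4|5)=+1; (−1)^{6·4·2}·(-1)^4·(+1)^6 = +1.
v=∞: -7337 < 0 and 41 > 0  ⇒  (a,b)_∞ = +1.
v=11: a=11^1·(≡5), b=11^0·(≡7) mod 11; (5|11)=+1, (7|11)=-1; (−1)^{1·0·5}·(+1)^0·(-1)^1 = -1.
v=3: a=3^-4·(≡1), b=3^-4·(≡2) mod 3; (1|3)=+1, (2|3)=-1; (−1)^{-4·-4·1}·(+1)^-4·(-1)^-4 = +1.
v=2: v_2(a)=8, v_2(b)=8; units ≡ 7, 1 (mod 8); ε·ε+αω+βω = 1·0+8·0+8·0 ≡ 0  ⇒  (a,b)_2 = +1.
v=41: a=41^2·(≡25), b=41^1·(≡31) mod 41; (25|41)=+1, (31|41)=+1; (−1)^{2·1·20}·(+1)^1·(+1)^2 = +1.
Ram(-7337, 41) = {11, 29}; no ℚ_11-point on the conic.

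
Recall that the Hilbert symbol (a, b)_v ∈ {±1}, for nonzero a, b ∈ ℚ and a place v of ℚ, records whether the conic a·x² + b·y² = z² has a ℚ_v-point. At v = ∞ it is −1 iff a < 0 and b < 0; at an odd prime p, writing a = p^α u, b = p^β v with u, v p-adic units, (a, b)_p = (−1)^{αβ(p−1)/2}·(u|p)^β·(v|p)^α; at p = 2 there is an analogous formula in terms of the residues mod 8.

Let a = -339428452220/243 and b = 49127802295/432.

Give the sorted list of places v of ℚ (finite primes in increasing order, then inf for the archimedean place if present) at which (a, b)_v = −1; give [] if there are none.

Mod squares: a ≡ -285, b ≡ 165. Check v ∈ {∞, 2, 3, 5, 11, 13, 19}.
v=5: a=5^1·(≡2), b=5^1·(≡2) mod 5; (2|5)=-1, (2|5)=-1; (−1)^{1·1·2}·(-1)^1·(-1)^1 = +1.
v=11: a=11^4·(≡4), b=11^5·(≡5) mod 11; (4|11)=+1, (5|11)=+1; (−1)^{4·5·5}·(+1)^5·(+1)^4 = +1.
v=13: a=13^2·(≡3), b=13^2·(≡4) mod 13; (3|13)=+1, (4|13)=+1; (−1)^{2·2·6}·(+1)^2·(+1)^2 = +1.
v=∞: -285 < 0 and 165 > 0  ⇒  (a,b)_∞ = +1.
v=3: a=3^-5·(≡1), b=3^-3·(≡1) mod 3; (1|3)=+1, (1|3)=+1; (−1)^{-5·-3·1}·(+1)^-3·(+1)^-5 = -1.
v=2: v_2(a)=2, v_2(b)=-4; units ≡ 3, 5 (mod 8); ε·ε+αω+βω = 1·0+2·1+-4·1 ≡ 0  ⇒  (a,b)_2 = +1.
v=19: a=19^3·(≡4), b=19^2·(≡14) mod 19; (4|19)=+1, (14|19)=-1; (−1)^{3·2·9}·(+1)^2·(-1)^3 = -1.
|Ram(-285, 165)| = 2, even; anisotropic at {3, 19}.

[3, 19]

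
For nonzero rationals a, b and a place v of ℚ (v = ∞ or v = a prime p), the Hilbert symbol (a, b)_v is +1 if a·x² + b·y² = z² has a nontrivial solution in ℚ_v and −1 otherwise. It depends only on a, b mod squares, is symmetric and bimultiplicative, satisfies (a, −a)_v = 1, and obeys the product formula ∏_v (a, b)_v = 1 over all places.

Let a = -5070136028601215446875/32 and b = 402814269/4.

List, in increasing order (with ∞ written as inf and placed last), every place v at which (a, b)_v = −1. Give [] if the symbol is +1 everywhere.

[2, 13]

Mod squares: a ≡ -6630, b ≡ 429. Check v ∈ {∞, 2, 3, 5, 7, 11, 13, 17, 19}.
v=7: a=7^2·(≡3), b=7^0·(≡1) mod 7; (3|7)=-1, (1|7)=+1; (−1)^{2·0·3}·(-1)^0·(+1)^2 = +1.
v=5: a=5^5·(≡1), b=5^0·(≡1) mod 5; (1|5)=+1, (1|5)=+1; (−1)^{5·0·2}·(+1)^0·(+1)^5 = +1.
v=2: v_2(a)=-5, v_2(b)=-2; units ≡ 5, 5 (mod 8); ε·ε+αω+βω = 0·0+-5·1+-2·1 ≡ 1  ⇒  (a,b)_2 = -1.
v=3: a=3^5·(≡1), b=3^3·(≡2) mod 3; (1|3)=+1, (2|3)=-1; (−1)^{5·3·1}·(+1)^3·(-1)^5 = +1.
v=13: a=13^3·(≡4), b=13^1·(≡11) mod 13; (4|13)=+1, (11|13)=-1; (−1)^{3·1·6}·(+1)^1·(-1)^3 = -1.
v=17: a=17^5·(≡4), b=17^2·(≡2) mod 17; (4|17)=+1, (2|17)=+1; (−1)^{5·2·8}·(+1)^2·(+1)^5 = +1.
v=11: a=11^2·(≡3), b=11^1·(≡7) mod 11; (3|11)=+1, (7|11)=-1; (−1)^{2·1·5}·(+1)^1·(-1)^2 = +1.
v=19: a=19^2·(≡5), b=19^2·(≡4) mod 19; (5|19)=+1, (4|19)=+1; (−1)^{2·2·9}·(+1)^2·(+1)^2 = +1.
v=∞: -6630 < 0 and 429 > 0  ⇒  (a,b)_∞ = +1.
(-6630, 429 / ℚ) ramifies at {2, 13}: a division algebra.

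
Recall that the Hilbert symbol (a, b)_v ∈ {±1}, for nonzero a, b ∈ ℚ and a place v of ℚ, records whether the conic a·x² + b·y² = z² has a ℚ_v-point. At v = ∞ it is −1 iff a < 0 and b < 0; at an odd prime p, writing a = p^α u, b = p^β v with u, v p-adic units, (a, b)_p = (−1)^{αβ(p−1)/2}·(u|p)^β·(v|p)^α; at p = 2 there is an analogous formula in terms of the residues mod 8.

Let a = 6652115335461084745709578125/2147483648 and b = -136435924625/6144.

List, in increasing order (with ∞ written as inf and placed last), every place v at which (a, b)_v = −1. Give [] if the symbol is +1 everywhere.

Mod squares: a ≡ 14586, b ≡ -390. Check v ∈ {∞, 2, 3, 5, 7, 11, 13, 17}.
v=7: a=7^10·(≡6), b=7^4·(≡2) mod 7; (6|7)=-1, (2|7)=+1; (−1)^{10·4·3}·(-1)^4·(+1)^10 = +1.
v=∞: 14586 > 0 and -390 < 0  ⇒  (a,b)_∞ = +1.
v=2: v_2(a)=-31, v_2(b)=-11; units ≡ 5, 5 (mod 8); ε·ε+αω+βω = 0·0+-31·1+-11·1 ≡ 0  ⇒  (a,b)_2 = +1.
v=17: a=17^5·(≡8), b=17^2·(≡8) mod 17; (8|17)=+1, (8|17)=+1; (−1)^{5·2·8}·(+1)^2·(+1)^5 = +1.
v=3: a=3^1·(≡2), b=3^-1·(≡2) mod 3; (2|3)=-1, (2|3)=-1; (−1)^{1·-1·1}·(-1)^-1·(-1)^1 = -1.
v=11: a=11^5·(≡6), b=11^2·(≡10) mod 11; (6|11)=-1, (10|11)=-1; (−1)^{5·2·5}·(-1)^2·(-1)^5 = -1.
v=13: a=13^3·(≡4), b=13^1·(≡9) mod 13; (4|13)=+1, (9|13)=+1; (−1)^{3·1·6}·(+1)^1·(+1)^3 = +1.
v=5: a=5^6·(≡1), b=5^3·(≡2) mod 5; (1|5)=+1, (2|5)=-1; (−1)^{6·3·2}·(+1)^3·(-1)^6 = +1.
Ram(14586, -390) = {3, 11}; no ℚ_3-point on the conic.

[3, 11]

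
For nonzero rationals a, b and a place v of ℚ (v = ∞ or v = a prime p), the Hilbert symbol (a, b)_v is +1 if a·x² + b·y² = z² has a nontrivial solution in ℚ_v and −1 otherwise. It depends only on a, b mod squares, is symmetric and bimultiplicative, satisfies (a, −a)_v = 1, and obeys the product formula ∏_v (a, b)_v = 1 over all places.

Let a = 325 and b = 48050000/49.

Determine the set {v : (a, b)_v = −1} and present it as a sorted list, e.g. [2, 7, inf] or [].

Mod squares: a ≡ 13, b ≡ 5. Check v ∈ {∞, 2, 5, 7, 13, 31}.
v=5: a=5^2·(≡3), b=5^5·(≡4) mod 5; (3|5)=-1, (4|5)=+1; (−1)^{2·5·2}·(-1)^5·(+1)^2 = -1.
v=13: a=13^1·(≡12), b=13^0·(≡5) mod 13; (12|13)=+1, (5|13)=-1; (−1)^{1·0·6}·(+1)^0·(-1)^1 = -1.
v=7: a=7^0·(≡3), b=7^-2·(≡5) mod 7; (3|7)=-1, (5|7)=-1; (−1)^{0·-2·3}·(-1)^-2·(-1)^0 = +1.
v=31: a=31^0·(≡15), b=31^2·(≡5) mod 31; (15|31)=-1, (5|31)=+1; (−1)^{0·2·15}·(-1)^2·(+1)^0 = +1.
v=2: v_2(a)=0, v_2(b)=4; units ≡ 5, 5 (mod 8); ε·ε+αω+βω = 0·0+0·1+4·1 ≡ 0  ⇒  (a,b)_2 = +1.
v=∞: 13 > 0 and 5 > 0  ⇒  (a,b)_∞ = +1.
(13, 5 / ℚ) ramifies at {5, 13}: a division algebra.

[5, 13]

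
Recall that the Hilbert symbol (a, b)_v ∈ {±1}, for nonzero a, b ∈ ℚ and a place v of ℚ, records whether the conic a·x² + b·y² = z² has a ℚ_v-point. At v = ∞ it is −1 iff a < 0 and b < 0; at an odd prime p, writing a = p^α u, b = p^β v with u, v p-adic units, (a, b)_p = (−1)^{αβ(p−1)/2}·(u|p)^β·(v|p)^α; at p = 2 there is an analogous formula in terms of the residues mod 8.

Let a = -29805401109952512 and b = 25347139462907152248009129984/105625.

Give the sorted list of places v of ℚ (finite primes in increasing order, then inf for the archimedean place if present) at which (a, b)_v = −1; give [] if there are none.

Mod squares: a ≡ -60078, b ≡ 14674. Check v ∈ {∞, 2, 3, 5, 11, 13, 17, 19, 23, 29, 31}.
v=13: a=13^0·(≡8), b=13^-2·(≡12) mod 13; (8|13)=-1, (12|13)=+1; (−1)^{0·-2·6}·(-1)^-2·(+1)^0 = +1.
v=29: a=29^2·(≡17), b=29^3·(≡23) mod 29; (17|29)=-1, (23|29)=+1; (−1)^{2·3·14}·(-1)^3·(+1)^2 = -1.
v=3: a=3^3·(≡2), b=3^6·(≡1) mod 3; (2|3)=-1, (1|3)=+1; (−1)^{3·6·1}·(-1)^6·(+1)^3 = +1.
v=2: v_2(a)=11, v_2(b)=21; units ≡ 1, 1 (mod 8); ε·ε+αω+βω = 0·0+11·0+21·0 ≡ 0  ⇒  (a,b)_2 = +1.
v=5: a=5^0·(≡3), b=5^-4·(≡1) mod 5; (3|5)=-1, (1|5)=+1; (−1)^{0·-4·2}·(-1)^-4·(+1)^0 = +1.
v=31: a=31^1·(≡15), b=31^2·(≡29) mod 31; (15|31)=-1, (29|31)=-1; (−1)^{1·2·15}·(-1)^2·(-1)^1 = -1.
v=11: a=11^2·(≡4), b=11^5·(≡1) mod 11; (4|11)=+1, (1|11)=+1; (−1)^{2·5·5}·(+1)^5·(+1)^2 = +1.
v=17: a=17^1·(≡9), b=17^0·(≡5) mod 17; (9|17)=+1, (5|17)=-1; (−1)^{1·0·8}·(+1)^0·(-1)^1 = -1.
v=23: a=23^2·(≡11), b=23^3·(≡20) mod 23; (11|23)=-1, (20|23)=-1; (−1)^{2·3·11}·(-1)^3·(-1)^2 = -1.
v=∞: -60078 < 0 and 14674 > 0  ⇒  (a,b)_∞ = +1.
v=19: a=19^1·(≡4), b=19^2·(≡17) mod 19; (4|19)=+1, (17|19)=+1; (−1)^{1·2·9}·(+1)^2·(+1)^1 = +1.
(-60078, 14674 / ℚ) ramifies at {17, 23, 29, 31}: a division algebra.

[17, 23, 29, 31]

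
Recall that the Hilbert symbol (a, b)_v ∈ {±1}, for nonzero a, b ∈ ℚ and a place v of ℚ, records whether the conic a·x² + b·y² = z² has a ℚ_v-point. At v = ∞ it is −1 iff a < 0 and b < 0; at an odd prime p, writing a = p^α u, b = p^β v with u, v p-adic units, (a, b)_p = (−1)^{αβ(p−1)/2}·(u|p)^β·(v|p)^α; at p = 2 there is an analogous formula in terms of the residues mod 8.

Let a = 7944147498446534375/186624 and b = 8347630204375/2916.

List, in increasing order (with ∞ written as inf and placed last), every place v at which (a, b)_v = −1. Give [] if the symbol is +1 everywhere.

[2, 5, 7, 13]

Mod squares: a ≡ 455, b ≡ 7. Check v ∈ {∞, 2, 3, 5, 7, 11, 13, 19}.
v=∞: 455 > 0 and 7 > 0  ⇒  (a,b)_∞ = +1.
v=3: a=3^-6·(≡2), b=3^-6·(≡1) mod 3; (2|3)=-1, (1|3)=+1; (−1)^{-6·-6·1}·(-1)^-6·(+1)^-6 = +1.
v=11: a=11^8·(≡5), b=11^4·(≡10) mod 11; (5|11)=+1, (10|11)=-1; (−1)^{8·4·5}·(+1)^4·(-1)^8 = +1.
v=13: a=13^1·(≡3), b=13^0·(≡5) mod 13; (3|13)=+1, (5|13)=-1; (−1)^{1·0·6}·(+1)^0·(-1)^1 = -1.
v=5: a=5^5·(≡4), b=5^4·(≡2) mod 5; (4|5)=+1, (2|5)=-1; (−1)^{5·4·2}·(+1)^4·(-1)^5 = -1.
v=2: v_2(a)=-8, v_2(b)=-2; units ≡ 7, 7 (mod 8); ε·ε+αω+βω = 1·1+-8·0+-2·0 ≡ 1  ⇒  (a,b)_2 = -1.
v=7: a=7^1·(≡4), b=7^1·(≡4) mod 7; (4|7)=+1, (4|7)=+1; (−1)^{1·1·3}·(+1)^1·(+1)^1 = -1.
v=19: a=19^4·(≡15), b=19^4·(≡4) mod 19; (15|19)=-1, (4|19)=+1; (−1)^{4·4·9}·(-1)^4·(+1)^4 = +1.
|Ram(455, 7)| = 4, even; anisotropic at {2, 5, 7, 13}.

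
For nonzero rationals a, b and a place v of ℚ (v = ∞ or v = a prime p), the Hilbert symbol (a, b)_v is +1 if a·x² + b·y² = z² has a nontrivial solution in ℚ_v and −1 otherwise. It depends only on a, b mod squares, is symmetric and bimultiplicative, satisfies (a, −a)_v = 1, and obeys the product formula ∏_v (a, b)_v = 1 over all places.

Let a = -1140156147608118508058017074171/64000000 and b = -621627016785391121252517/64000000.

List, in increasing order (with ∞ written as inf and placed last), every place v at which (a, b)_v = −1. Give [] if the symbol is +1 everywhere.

Mod squares: a ≡ -259, b ≡ -5797. Check v ∈ {∞, 2, 3, 5, 7, 11, 17, 19, 31, 37}.
v=17: a=17^4·(≡4), b=17^3·(≡13) mod 17; (4|17)=+1, (13|17)=+1; (−1)^{4·3·8}·(+1)^3·(+1)^4 = +1.
v=2: v_2(a)=-12, v_2(b)=-12; units ≡ 5, 3 (mod 8); ε·ε+αω+βω = 0·1+-12·1+-12·1 ≡ 0  ⇒  (a,b)_2 = +1.
v=31: a=31^4·(≡20), b=31^3·(≡6) mod 31; (20|31)=+1, (6|31)=-1; (−1)^{4·3·15}·(+1)^3·(-1)^4 = +1.
v=∞: -259 < 0 and -5797 < 0  ⇒  (a,b)_∞ = -1.
v=5: a=5^-6·(≡4), b=5^-6·(≡3) mod 5; (4|5)=+1, (3|5)=-1; (−1)^{-6·-6·2}·(+1)^-6·(-1)^-6 = +1.
v=3: a=3^4·(≡2), b=3^2·(≡2) mod 3; (2|3)=-1, (2|3)=-1; (−1)^{4·2·1}·(-1)^2·(-1)^4 = +1.
v=37: a=37^3·(≡16), b=37^2·(≡10) mod 37; (16|37)=+1, (10|37)=+1; (−1)^{3·2·18}·(+1)^2·(+1)^3 = +1.
v=11: a=11^8·(≡4), b=11^7·(≡5) mod 11; (4|11)=+1, (5|11)=+1; (−1)^{8·7·5}·(+1)^7·(+1)^8 = +1.
v=7: a=7^5·(≡5), b=7^2·(≡5) mod 7; (5|7)=-1, (5|7)=-1; (−1)^{5·2·3}·(-1)^2·(-1)^5 = -1.
v=19: a=19^0·(≡9), b=19^2·(≡9) mod 19; (9|19)=+1, (9|19)=+1; (−1)^{0·2·9}·(+1)^2·(+1)^0 = +1.
Ram(-259, -5797) = {7, ∞}; no ℚ_7-point on the conic.

[7, inf]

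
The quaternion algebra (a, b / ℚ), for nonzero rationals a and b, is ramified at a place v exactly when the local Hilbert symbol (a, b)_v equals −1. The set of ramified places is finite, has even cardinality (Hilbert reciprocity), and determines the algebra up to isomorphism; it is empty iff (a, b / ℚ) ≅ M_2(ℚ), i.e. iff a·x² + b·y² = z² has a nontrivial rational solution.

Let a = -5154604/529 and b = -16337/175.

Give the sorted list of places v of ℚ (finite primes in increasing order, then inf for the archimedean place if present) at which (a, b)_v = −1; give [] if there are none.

[7, 13, 17, inf]

Mod squares: a ≡ -91, b ≡ -119. Check v ∈ {∞, 2, 5, 7, 13, 17, 23, 31}.
v=∞: -91 < 0 and -119 < 0  ⇒  (a,b)_∞ = -1.
v=31: a=31^0·(≡7), b=31^2·(≡10) mod 31; (7|31)=+1, (10|31)=+1; (−1)^{0·2·15}·(+1)^2·(+1)^0 = +1.
v=13: a=13^1·(≡2), b=13^0·(≡5) mod 13; (2|13)=-1, (5|13)=-1; (−1)^{1·0·6}·(-1)^0·(-1)^1 = -1.
v=17: a=17^2·(≡7), b=17^1·(≡5) mod 17; (7|17)=-1, (5|17)=-1; (−1)^{2·1·8}·(-1)^1·(-1)^2 = -1.
v=7: a=7^3·(≡2), b=7^-1·(≡2) mod 7; (2|7)=+1, (2|7)=+1; (−1)^{3·-1·3}·(+1)^-1·(+1)^3 = -1.
v=5: a=5^0·(≡4), b=5^-2·(≡4) mod 5; (4|5)=+1, (4|5)=+1; (−1)^{0·-2·2}·(+1)^-2·(+1)^0 = +1.
v=23: a=23^-2·(≡18), b=23^0·(≡11) mod 23; (18|23)=+1, (11|23)=-1; (−1)^{-2·0·11}·(+1)^0·(-1)^-2 = +1.
v=2: v_2(a)=2, v_2(b)=0; units ≡ 5, 1 (mod 8); ε·ε+αω+βω = 0·0+2·0+0·1 ≡ 0  ⇒  (a,b)_2 = +1.
(-91, -119 / ℚ) ramifies at {7, 13, 17, ∞}: a division algebra.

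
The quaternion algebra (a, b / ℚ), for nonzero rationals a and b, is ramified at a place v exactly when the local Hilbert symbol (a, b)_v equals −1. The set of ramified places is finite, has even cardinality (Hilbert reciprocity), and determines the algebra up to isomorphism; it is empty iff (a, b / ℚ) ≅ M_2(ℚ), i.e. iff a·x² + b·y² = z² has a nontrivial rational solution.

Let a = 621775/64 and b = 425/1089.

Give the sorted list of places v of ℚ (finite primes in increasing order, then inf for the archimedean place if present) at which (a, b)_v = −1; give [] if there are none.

[7, 11]

Mod squares: a ≡ 24871, b ≡ 17. Check v ∈ {∞, 2, 3, 5, 7, 11, 17, 19}.
v=7: a=7^1·(≡2), b=7^0·(≡3) mod 7; (2|7)=+1, (3|7)=-1; (−1)^{1·0·3}·(+1)^0·(-1)^1 = -1.
v=2: v_2(a)=-6, v_2(b)=0; units ≡ 7, 1 (mod 8); ε·ε+αω+βω = 1·0+-6·0+0·0 ≡ 0  ⇒  (a,b)_2 = +1.
v=17: a=17^1·(≡15), b=17^1·(≡8) mod 17; (15|17)=+1, (8|17)=+1; (−1)^{1·1·8}·(+1)^1·(+1)^1 = +1.
v=19: a=19^1·(≡1), b=19^0·(≡17) mod 19; (1|19)=+1, (17|19)=+1; (−1)^{1·0·9}·(+1)^0·(+1)^1 = +1.
v=∞: 24871 > 0 and 17 > 0  ⇒  (a,b)_∞ = +1.
v=11: a=11^1·(≡2), b=11^-2·(≡2) mod 11; (2|11)=-1, (2|11)=-1; (−1)^{1·-2·5}·(-1)^-2·(-1)^1 = -1.
v=5: a=5^2·(≡4), b=5^2·(≡3) mod 5; (4|5)=+1, (3|5)=-1; (−1)^{2·2·2}·(+1)^2·(-1)^2 = +1.
v=3: a=3^0·(≡1), b=3^-2·(≡2) mod 3; (1|3)=+1, (2|3)=-1; (−1)^{0·-2·1}·(+1)^-2·(-1)^0 = +1.
|Ram(24871, 17)| = 2, even; anisotropic at {7, 11}.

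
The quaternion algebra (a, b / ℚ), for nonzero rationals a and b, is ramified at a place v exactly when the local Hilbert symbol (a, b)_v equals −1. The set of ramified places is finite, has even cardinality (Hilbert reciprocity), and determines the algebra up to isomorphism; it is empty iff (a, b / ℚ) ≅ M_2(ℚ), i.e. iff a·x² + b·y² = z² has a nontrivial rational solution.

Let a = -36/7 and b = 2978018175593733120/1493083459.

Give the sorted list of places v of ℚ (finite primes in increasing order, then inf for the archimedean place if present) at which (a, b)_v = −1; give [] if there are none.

[5, 31]

(a, b) ≡ (-7, 1164205) mod (ℚ^×)²; places V = {2, 3, 5, 7, 29, 31, 37, ∞}.
(a,b)_2: α=2, β=10; u≡1, v≡5 (mod 8); ε(u)ε(v)=0·0, αω(v)=2·1, βω(u)=10·0; sum ≡ 0  ⇒  +1.
(a,b)_3: α=2, u≡2; β=6, v≡1 (mod 3); (2|3)=-1, (1|3)=+1; sign (−1)^0·-1^6·+1^2 = +1.
(a,b)_7: α=-1, u≡6; β=-9, v≡1 (mod 7); (6|7)=-1, (1|7)=+1; sign (−1)^1·-1^-9·+1^-1 = +1.
(a,b)_5: α=0, u≡2; β=1, v≡1 (mod 5); (2|5)=-1, (1|5)=+1; sign (−1)^0·-1^1·+1^0 = -1.
(a,b)_∞: sgn(-7)=−, sgn(1164205)=+, so +1.
(a,b)_29: α=0, u≡28; β=1, v≡28 (mod 29); (28|29)=+1, (28|29)=+1; sign (−1)^0·+1^1·+1^0 = +1.
(a,b)_37: α=0, u≡16; β=-1, v≡29 (mod 37); (16|37)=+1, (29|37)=-1; sign (−1)^0·+1^-1·-1^0 = +1.
(a,b)_31: α=0, u≡17; β=7, v≡7 (mod 31); (17|31)=-1, (7|31)=+1; sign (−1)^0·-1^7·+1^0 = -1.
Ram(-7, 1164205) = {5, 31}; no ℚ_5-point on the conic.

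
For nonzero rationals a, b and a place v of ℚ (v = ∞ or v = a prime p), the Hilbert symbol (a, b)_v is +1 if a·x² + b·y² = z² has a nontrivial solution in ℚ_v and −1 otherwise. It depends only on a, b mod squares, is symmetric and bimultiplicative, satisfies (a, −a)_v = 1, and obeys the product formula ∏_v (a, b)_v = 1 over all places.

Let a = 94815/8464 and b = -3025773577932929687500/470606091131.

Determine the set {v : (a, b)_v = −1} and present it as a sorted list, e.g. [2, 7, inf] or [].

[2, 5, 11, 43]

Mod squares: a ≡ 215, b ≡ -473. Check v ∈ {∞, 2, 3, 5, 7, 11, 13, 17, 23, 43}.
v=3: a=3^2·(≡2), b=3^0·(≡1) mod 3; (2|3)=-1, (1|3)=+1; (−1)^{2·0·1}·(-1)^0·(+1)^2 = +1.
v=∞: 215 > 0 and -473 < 0  ⇒  (a,b)_∞ = +1.
v=7: a=7^2·(≡3), b=7^8·(≡6) mod 7; (3|7)=-1, (6|7)=-1; (−1)^{2·8·3}·(-1)^8·(-1)^2 = +1.
v=13: a=13^0·(≡6), b=13^2·(≡2) mod 13; (6|13)=-1, (2|13)=-1; (−1)^{0·2·6}·(-1)^2·(-1)^0 = +1.
v=2: v_2(a)=-4, v_2(b)=2; units ≡ 7, 7 (mod 8); ε·ε+αω+βω = 1·1+-4·0+2·0 ≡ 1  ⇒  (a,b)_2 = -1.
v=43: a=43^1·(≡29), b=43^3·(≡28) mod 43; (29|43)=-1, (28|43)=-1; (−1)^{1·3·21}·(-1)^3·(-1)^1 = -1.
v=17: a=17^0·(≡14), b=17^-2·(≡7) mod 17; (14|17)=-1, (7|17)=-1; (−1)^{0·-2·8}·(-1)^-2·(-1)^0 = +1.
v=5: a=5^1·(≡2), b=5^10·(≡3) mod 5; (2|5)=-1, (3|5)=-1; (−1)^{1·10·2}·(-1)^10·(-1)^1 = -1.
v=11: a=11^0·(≡10), b=11^-1·(≡4) mod 11; (10|11)=-1, (4|11)=+1; (−1)^{0·-1·5}·(-1)^-1·(+1)^0 = -1.
v=23: a=23^-2·(≡2), b=23^-6·(≡14) mod 23; (2|23)=+1, (14|23)=-1; (−1)^{-2·-6·11}·(+1)^-6·(-1)^-2 = +1.
|Ram(215, -473)| = 4, even; anisotropic at {2, 5, 11, 43}.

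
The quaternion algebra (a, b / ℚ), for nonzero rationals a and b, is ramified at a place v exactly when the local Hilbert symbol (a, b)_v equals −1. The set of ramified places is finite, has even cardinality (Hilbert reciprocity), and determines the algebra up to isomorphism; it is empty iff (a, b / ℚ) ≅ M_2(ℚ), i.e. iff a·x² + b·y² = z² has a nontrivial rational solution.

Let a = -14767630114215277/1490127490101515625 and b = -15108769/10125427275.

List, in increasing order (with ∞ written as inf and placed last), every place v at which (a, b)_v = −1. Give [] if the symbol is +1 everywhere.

Mod squares: a ≡ -221, b ≡ -19. Check v ∈ {∞, 2, 3, 5, 13, 17, 19, 23, 29}.
v=3: a=3^-16·(≡1), b=3^-10·(≡2) mod 3; (1|3)=+1, (2|3)=-1; (−1)^{-16·-10·1}·(+1)^-10·(-1)^-16 = +1.
v=19: a=19^-4·(≡7), b=19^-3·(≡12) mod 19; (7|19)=+1, (12|19)=-1; (−1)^{-4·-3·9}·(+1)^-3·(-1)^-4 = +1.
v=23: a=23^4·(≡13), b=23^2·(≡13) mod 23; (13|23)=+1, (13|23)=+1; (−1)^{4·2·11}·(+1)^2·(+1)^4 = +1.
v=29: a=29^2·(≡12), b=29^0·(≡3) mod 29; (12|29)=-1, (3|29)=-1; (−1)^{2·0·14}·(-1)^0·(-1)^2 = +1.
v=17: a=17^-1·(≡13), b=17^0·(≡16) mod 17; (13|17)=+1, (16|17)=+1; (−1)^{-1·0·8}·(+1)^0·(+1)^-1 = +1.
v=5: a=5^-6·(≡4), b=5^-2·(≡1) mod 5; (4|5)=+1, (1|5)=+1; (−1)^{-6·-2·2}·(+1)^-2·(+1)^-6 = +1.
v=2: v_2(a)=0, v_2(b)=0; units ≡ 3, 5 (mod 8); ε·ε+αω+βω = 1·0+0·1+0·1 ≡ 0  ⇒  (a,b)_2 = +1.
v=∞: -221 < 0 and -19 < 0  ⇒  (a,b)_∞ = -1.
v=13: a=13^7·(≡10), b=13^4·(≡2) mod 13; (10|13)=+1, (2|13)=-1; (−1)^{7·4·6}·(+1)^4·(-1)^7 = -1.
Ram(-221, -19) = {13, ∞}; no ℚ_13-point on the conic.

[13, inf]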